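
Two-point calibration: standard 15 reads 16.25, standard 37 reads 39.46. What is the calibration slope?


slope = (y2 - y1) / (x2 - x1)
= (39.46 - 16.25) / (37 - 15)
= 23.2100 / 22
= 1.0550

1.0550


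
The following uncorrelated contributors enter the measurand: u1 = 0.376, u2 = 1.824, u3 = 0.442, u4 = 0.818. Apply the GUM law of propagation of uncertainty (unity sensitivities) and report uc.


uc = sqrt(0.376^2 + 1.824^2 + 0.442^2 + 0.818^2)
uc = sqrt(4.33284)
uc = 2.0815

2.0815


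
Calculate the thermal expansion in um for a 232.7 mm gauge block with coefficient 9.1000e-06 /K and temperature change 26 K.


dL = L * alpha * dT
= 232.7 * 9.1000e-06 * 26
= 0.0550568 mm
dL_um = 0.0550568 * 1000 = 55.0568 um

55.0568


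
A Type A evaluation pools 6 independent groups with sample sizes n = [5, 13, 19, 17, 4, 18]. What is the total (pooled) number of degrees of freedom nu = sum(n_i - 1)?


nu = sum_i (n_i - 1)
nu = ((5 - 1) + (13 - 1) + (19 - 1) + (17 - 1) + (4 - 1) + (18 - 1))
nu = 4 + 12 + 18 + 16 + 3 + 17
nu = 70

70


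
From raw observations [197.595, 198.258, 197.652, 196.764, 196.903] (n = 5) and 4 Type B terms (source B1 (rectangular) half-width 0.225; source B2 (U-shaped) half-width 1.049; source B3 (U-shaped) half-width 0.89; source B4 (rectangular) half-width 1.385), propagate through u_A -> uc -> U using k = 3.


mean = (197.595 + 198.258 + 197.652 + 196.764 + 196.903) / 5 = 197.4344
s = sqrt(sum((x - mean)^2)/(n-1)) = 0.60895016
u_A = s / sqrt(n) = 0.60895016 / sqrt(5) = 0.27233079
u_B1 = 0.225 / sqrt(3) = 0.12990381
u_B2 = 1.049 / sqrt(2) = 0.74175501
u_B3 = 0.89 / sqrt(2) = 0.62932504
u_B4 = 1.385 / sqrt(3) = 0.79963012
uc = sqrt(0.27233079^2 + 0.12990381^2 + 0.74175501^2 + 0.62932504^2 + 0.79963012^2) = 1.2948737
U = k * uc = 3 * 1.2948737
U = 3.8846

3.8846


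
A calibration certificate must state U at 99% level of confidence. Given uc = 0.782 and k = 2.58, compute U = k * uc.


U = k * uc
U = 2.58 * 0.782
U = 2.0176

2.0176


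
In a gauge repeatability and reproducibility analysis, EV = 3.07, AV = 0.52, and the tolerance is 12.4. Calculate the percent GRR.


GRR = sqrt(EV^2 + AV^2) = sqrt(3.07^2 + 0.52^2) = 3.1137277
%GRR = GRR / tol * 100 = 3.1137277 / 12.4 * 100
%GRR = 25.1107

25.1107


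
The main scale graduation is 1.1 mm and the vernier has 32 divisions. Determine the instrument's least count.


LC = MSD / n_div
= 1.1 / 32
= 0.0344

0.0344


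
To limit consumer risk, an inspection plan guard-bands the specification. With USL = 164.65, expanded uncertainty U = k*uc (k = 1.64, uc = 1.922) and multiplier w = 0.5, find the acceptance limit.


U = k * uc = 1.64 * 1.922 = 3.15208
guard band g = w * U = 0.5 * 3.15208 = 1.57604
AL = USL - g = 164.65 - 1.57604
AL = 163.0740

163.0740


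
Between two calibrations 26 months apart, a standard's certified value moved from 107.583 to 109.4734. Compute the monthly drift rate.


rate = (v2 - v1) / months
= (109.4734 - 107.583) / 26
= 1.8904 / 26
= 0.0727

0.0727


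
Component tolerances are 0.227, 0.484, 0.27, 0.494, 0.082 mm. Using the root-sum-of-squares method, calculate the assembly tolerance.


RSS = sqrt(0.227^2 + 0.484^2 + 0.27^2 + 0.494^2 + 0.082^2)
= sqrt(0.609445)
= 0.7807

0.7807


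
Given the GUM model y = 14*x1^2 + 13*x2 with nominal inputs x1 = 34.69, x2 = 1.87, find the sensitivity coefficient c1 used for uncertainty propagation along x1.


y = 14*x1^2 + 13*x2
dy/dx1 = 2*14*x1
Evaluate at x1 = 34.69: c1 = 28 * 34.69
c1 = 971.3200

971.3200


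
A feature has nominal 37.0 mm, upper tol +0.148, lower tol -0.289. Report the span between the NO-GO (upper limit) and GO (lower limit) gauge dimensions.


GO = nominal - lower_tol (smallest hole = maximum material condition)
GO = 37.0 - 0.289 = 36.711
NO-GO = nominal + upper_tol (largest hole = least material condition)
NO-GO = 37.0 + 0.148 = 37.148
spread = NO-GO - GO = 37.148 - 36.711 = 0.4370

0.4370


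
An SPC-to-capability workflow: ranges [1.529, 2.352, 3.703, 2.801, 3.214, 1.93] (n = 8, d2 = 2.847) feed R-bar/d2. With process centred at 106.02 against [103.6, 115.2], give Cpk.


R_bar = (1.529 + 2.352 + 3.703 + 2.801 + 3.214 + 1.93) / 6 = 2.5881667
sigma = R_bar / d2 = 2.5881667 / 2.847 = 0.9090856
Cp = (USL - LSL)/(6*sigma) = (115.2 - 103.6)/(6*0.9090856) = 2.1267
Cpu = (115.2 - 106.02)/(3*0.9090856) = 3.3660
Cpl = (106.02 - 103.6)/(3*0.9090856) = 0.8873
Cpk = min(Cpu, Cpl) = 0.8873

0.8873


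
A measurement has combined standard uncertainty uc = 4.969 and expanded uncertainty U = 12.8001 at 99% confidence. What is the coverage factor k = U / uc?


k = U / uc
k = 12.8001 / 4.969
k = 2.576

2.576


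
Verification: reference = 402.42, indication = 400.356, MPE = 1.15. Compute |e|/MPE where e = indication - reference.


e = indication - reference = 400.356 - 402.42 = -2.0640
|e| = 2.0640
ratio = |e| / MPE = 2.0640 / 1.15
ratio = 1.7948

1.7948


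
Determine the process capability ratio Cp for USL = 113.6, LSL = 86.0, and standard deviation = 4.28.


Cp = (USL - LSL) / (6 * sigma)
= (113.6 - 86.0) / (6 * 4.28)
= 27.6000 / 25.6800
= 1.0748

1.0748


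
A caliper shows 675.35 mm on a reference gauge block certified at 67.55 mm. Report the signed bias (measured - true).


Systematic error = measured - true
= 675.35 - 67.55
= 607.8000

607.8000


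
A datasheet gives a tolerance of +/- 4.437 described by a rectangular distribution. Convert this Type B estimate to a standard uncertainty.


u_B = half_width / sqrt(3)
u_B = 4.437 / 1.7320508
u_B = 2.5617

2.5617


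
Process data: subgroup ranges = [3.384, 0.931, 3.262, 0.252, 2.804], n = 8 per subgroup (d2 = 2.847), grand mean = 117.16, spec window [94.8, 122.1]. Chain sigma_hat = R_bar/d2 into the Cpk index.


R_bar = (3.384 + 0.931 + 3.262 + 0.252 + 2.804) / 5 = 2.1266
sigma = R_bar / d2 = 2.1266 / 2.847 = 0.74696171
Cp = (USL - LSL)/(6*sigma) = (122.1 - 94.8)/(6*0.74696171) = 6.0913
Cpu = (122.1 - 117.16)/(3*0.74696171) = 2.2045
Cpl = (117.16 - 94.8)/(3*0.74696171) = 9.9782
Cpk = min(Cpu, Cpl) = 2.2045

2.2045


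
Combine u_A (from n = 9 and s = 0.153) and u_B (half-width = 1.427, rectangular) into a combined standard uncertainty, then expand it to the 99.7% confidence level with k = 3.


u_A = s / sqrt(n) = 0.153 / sqrt(9) = 0.051
u_B = half_width / sqrt(3) = 1.427 / sqrt(3) = 0.82387883
uc = sqrt(u_A^2 + u_B^2) = sqrt(0.051^2 + 0.82387883^2) = 0.82545583
U = k * uc = 3 * 0.82545583
U = 2.4764

2.4764


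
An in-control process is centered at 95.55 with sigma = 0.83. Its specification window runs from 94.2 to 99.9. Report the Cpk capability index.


Cpu = (USL - mean) / (3*sigma) = (99.9 - 95.55) / (3*0.83) = 1.7470
Cpl = (mean - LSL) / (3*sigma) = (95.55 - 94.2) / (3*0.83) = 0.5422
Cpk = min(Cpu, Cpl) = 0.5422

0.5422


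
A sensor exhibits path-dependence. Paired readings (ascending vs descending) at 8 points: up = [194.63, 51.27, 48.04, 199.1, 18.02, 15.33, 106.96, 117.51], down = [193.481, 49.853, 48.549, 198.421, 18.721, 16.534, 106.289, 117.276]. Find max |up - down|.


|194.63 - 193.481| = 1.1490
|51.27 - 49.853| = 1.4170
|48.04 - 48.549| = 0.5090
|199.1 - 198.421| = 0.6790
|18.02 - 18.721| = 0.7010
|15.33 - 16.534| = 1.2040
|106.96 - 106.289| = 0.6710
|117.51 - 117.276| = 0.2340
hysteresis = max(diffs) = 1.4170

1.4170


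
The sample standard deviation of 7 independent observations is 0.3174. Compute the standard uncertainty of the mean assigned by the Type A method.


u_A = s / sqrt(n)
u_A = 0.3174 / sqrt(7)
u_A = 0.3174 / 2.6457513
u_A = 0.1200

0.1200


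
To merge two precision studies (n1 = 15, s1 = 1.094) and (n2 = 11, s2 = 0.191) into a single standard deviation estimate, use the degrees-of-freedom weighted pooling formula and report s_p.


s_p = sqrt(((n1-1)*s1^2 + (n2-1)*s2^2) / (n1+n2-2))
numerator = (15-1)*1.094^2 + (11-1)*0.191^2 = 16.755704 + 0.36481 = 17.120514
denominator = 15 + 11 - 2 = 24
s_p^2 = 17.120514 / 24 = 0.71335475
s_p = sqrt(0.71335475) = 0.8446

0.8446


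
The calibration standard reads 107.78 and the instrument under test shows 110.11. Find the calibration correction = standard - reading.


Correction = standard - reading
= 107.78 - 110.11
= -2.3300

-2.3300


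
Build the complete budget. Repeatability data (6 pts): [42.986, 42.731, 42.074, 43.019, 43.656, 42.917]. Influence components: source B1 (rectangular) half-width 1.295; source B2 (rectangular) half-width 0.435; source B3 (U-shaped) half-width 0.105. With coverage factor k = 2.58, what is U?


mean = (42.986 + 42.731 + 42.074 + 43.019 + 43.656 + 42.917) / 6 = 42.89716667
s = sqrt(sum((x - mean)^2)/(n-1)) = 0.51071926
u_A = s / sqrt(n) = 0.51071926 / sqrt(6) = 0.20850026
u_B1 = 1.295 / sqrt(3) = 0.7476686
u_B2 = 0.435 / sqrt(3) = 0.25114737
u_B3 = 0.105 / sqrt(2) = 0.074246212
uc = sqrt(0.20850026^2 + 0.7476686^2 + 0.25114737^2 + 0.074246212^2) = 0.81918752
U = k * uc = 2.58 * 0.81918752
U = 2.1135

2.1135


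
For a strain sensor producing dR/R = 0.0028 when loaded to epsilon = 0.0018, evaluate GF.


GF = (dR/R) / epsilon
= 0.0028 / 0.0018
= 1.5556

1.5556


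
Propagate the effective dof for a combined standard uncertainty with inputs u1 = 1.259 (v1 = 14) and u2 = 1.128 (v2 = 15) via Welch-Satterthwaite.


uc = sqrt(u1^2 + u2^2) = sqrt(1.259^2 + 1.128^2) = 1.6904038
v_eff = uc^4 / (u1^4/v1 + u2^4/v2)
= 1.6904038^4 / (1.259^4/14 + 1.128^4/15)
= 8.1651063 / 0.28739372
v_eff = 28.4109

28.4109


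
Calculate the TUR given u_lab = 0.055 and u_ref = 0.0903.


TUR = u_lab / u_ref
= 0.055 / 0.0903
= 0.6091

0.6091


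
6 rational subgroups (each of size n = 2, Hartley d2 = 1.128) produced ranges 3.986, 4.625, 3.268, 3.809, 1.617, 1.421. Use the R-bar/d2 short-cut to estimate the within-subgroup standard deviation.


R_bar = (3.986 + 4.625 + 3.268 + 3.809 + 1.617 + 1.421) / 6
R_bar = 18.726 / 6 = 3.121
sigma_hat = R_bar / d2 = 3.121 / 1.128 = 2.7668

2.7668


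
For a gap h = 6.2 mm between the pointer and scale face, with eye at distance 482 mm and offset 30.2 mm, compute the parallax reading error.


error = h * offset / d
= 6.2 * 30.2 / 482
= 0.3885

0.3885


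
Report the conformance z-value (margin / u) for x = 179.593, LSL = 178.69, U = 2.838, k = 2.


u = U / k = 2.838 / 2 = 1.419
margin = |LSL - x| = |178.69 - 179.593| = 0.903
z = margin / u = 0.903 / 1.419
z = 0.6364

0.6364


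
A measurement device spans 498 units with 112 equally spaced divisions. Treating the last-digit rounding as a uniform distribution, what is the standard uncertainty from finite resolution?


resolution = range / divisions
resolution = 498 / 112 = 4.4464286
u_res = resolution / (2*sqrt(3))
u_res = 4.4464286 / 3.4641016
u_res = 1.2836

1.2836


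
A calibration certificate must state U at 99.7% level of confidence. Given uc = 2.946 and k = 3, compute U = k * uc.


U = k * uc
U = 3 * 2.946
U = 8.8380

8.8380


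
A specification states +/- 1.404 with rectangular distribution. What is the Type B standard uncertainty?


u_B = half_width / sqrt(3)
u_B = 1.404 / 1.7320508
u_B = 0.8106

0.8106


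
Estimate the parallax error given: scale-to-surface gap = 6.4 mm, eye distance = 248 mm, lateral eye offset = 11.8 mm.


error = h * offset / d
= 6.4 * 11.8 / 248
= 0.3045

0.3045


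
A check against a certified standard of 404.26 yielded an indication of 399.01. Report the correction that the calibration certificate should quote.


Correction = standard - reading
= 404.26 - 399.01
= 5.2500

5.2500


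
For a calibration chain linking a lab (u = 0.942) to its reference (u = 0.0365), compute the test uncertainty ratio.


TUR = u_lab / u_ref
= 0.942 / 0.0365
= 25.8082

25.8082


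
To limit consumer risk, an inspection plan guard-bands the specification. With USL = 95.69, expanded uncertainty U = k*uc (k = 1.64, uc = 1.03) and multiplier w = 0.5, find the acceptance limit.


U = k * uc = 1.64 * 1.03 = 1.6892
guard band g = w * U = 0.5 * 1.6892 = 0.8446
AL = USL - g = 95.69 - 0.8446
AL = 94.8454

94.8454


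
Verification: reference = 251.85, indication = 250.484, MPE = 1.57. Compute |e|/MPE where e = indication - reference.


e = indication - reference = 250.484 - 251.85 = -1.3660
|e| = 1.3660
ratio = |e| / MPE = 1.3660 / 1.57
ratio = 0.8701

0.8701


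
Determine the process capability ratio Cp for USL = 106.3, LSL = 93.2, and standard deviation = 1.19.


Cp = (USL - LSL) / (6 * sigma)
= (106.3 - 93.2) / (6 * 1.19)
= 13.1000 / 7.1400
= 1.8347

1.8347


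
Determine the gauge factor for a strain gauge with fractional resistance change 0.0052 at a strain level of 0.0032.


GF = (dR/R) / epsilon
= 0.0052 / 0.0032
= 1.6250

1.6250


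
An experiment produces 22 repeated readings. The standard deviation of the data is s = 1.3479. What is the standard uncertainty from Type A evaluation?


u_A = s / sqrt(n)
u_A = 1.3479 / sqrt(22)
u_A = 1.3479 / 4.6904158
u_A = 0.2874

0.2874


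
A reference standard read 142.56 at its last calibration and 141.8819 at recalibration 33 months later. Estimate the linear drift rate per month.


rate = (v2 - v1) / months
= (141.8819 - 142.56) / 33
= -0.6781 / 33
= -0.0205

-0.0205


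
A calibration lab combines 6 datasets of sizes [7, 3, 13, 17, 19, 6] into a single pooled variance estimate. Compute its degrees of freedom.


nu = sum_i (n_i - 1)
nu = ((7 - 1) + (3 - 1) + (13 - 1) + (17 - 1) + (19 - 1) + (6 - 1))
nu = 6 + 2 + 12 + 16 + 18 + 5
nu = 59

59


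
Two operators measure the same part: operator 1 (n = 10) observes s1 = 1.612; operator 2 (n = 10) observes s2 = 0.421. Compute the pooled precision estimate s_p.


s_p = sqrt(((n1-1)*s1^2 + (n2-1)*s2^2) / (n1+n2-2))
numerator = (10-1)*1.612^2 + (10-1)*0.421^2 = 23.386896 + 1.595169 = 24.982065
denominator = 10 + 10 - 2 = 18
s_p^2 = 24.982065 / 18 = 1.3878925
s_p = sqrt(1.3878925) = 1.1781

1.1781


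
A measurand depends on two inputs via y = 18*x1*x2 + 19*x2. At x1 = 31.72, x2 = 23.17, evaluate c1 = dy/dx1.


y = 18*x1*x2 + 19*x2
dy/dx1 = 18*x2
Evaluate at x2 = 23.17: c1 = 18 * 23.17
c1 = 417.0600

417.0600


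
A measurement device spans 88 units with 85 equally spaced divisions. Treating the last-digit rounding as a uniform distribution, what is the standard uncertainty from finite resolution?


resolution = range / divisions
resolution = 88 / 85 = 1.0352941
u_res = resolution / (2*sqrt(3))
u_res = 1.0352941 / 3.4641016
u_res = 0.2989

0.2989


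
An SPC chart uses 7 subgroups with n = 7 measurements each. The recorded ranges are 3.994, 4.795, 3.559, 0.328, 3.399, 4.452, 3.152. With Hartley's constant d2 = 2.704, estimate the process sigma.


R_bar = (3.994 + 4.795 + 3.559 + 0.328 + 3.399 + 4.452 + 3.152) / 7
R_bar = 23.679 / 7 = 3.3827143
sigma_hat = R_bar / d2 = 3.3827143 / 2.704 = 1.2510

1.2510


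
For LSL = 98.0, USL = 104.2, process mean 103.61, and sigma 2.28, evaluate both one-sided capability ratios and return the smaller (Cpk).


Cpu = (USL - mean) / (3*sigma) = (104.2 - 103.61) / (3*2.28) = 0.0863
Cpl = (mean - LSL) / (3*sigma) = (103.61 - 98.0) / (3*2.28) = 0.8202
Cpk = min(Cpu, Cpl) = 0.0863

0.0863


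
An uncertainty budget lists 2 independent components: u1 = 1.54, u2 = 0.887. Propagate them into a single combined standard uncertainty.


uc = sqrt(1.54^2 + 0.887^2)
uc = sqrt(3.158369)
uc = 1.7772

1.7772


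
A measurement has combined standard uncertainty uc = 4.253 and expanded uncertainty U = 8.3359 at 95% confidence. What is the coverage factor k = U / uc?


k = U / uc
k = 8.3359 / 4.253
k = 1.96

1.96


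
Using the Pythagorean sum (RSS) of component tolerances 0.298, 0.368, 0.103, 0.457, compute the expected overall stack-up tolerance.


RSS = sqrt(0.298^2 + 0.368^2 + 0.103^2 + 0.457^2)
= sqrt(0.443686)
= 0.6661

0.6661


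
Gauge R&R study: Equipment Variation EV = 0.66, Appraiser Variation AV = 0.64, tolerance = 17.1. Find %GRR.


GRR = sqrt(EV^2 + AV^2) = sqrt(0.66^2 + 0.64^2) = 0.91934759
%GRR = GRR / tol * 100 = 0.91934759 / 17.1 * 100
%GRR = 5.3763

5.3763


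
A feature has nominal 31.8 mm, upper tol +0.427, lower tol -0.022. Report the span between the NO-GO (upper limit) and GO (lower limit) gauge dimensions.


GO = nominal - lower_tol (smallest hole = maximum material condition)
GO = 31.8 - 0.022 = 31.778
NO-GO = nominal + upper_tol (largest hole = least material condition)
NO-GO = 31.8 + 0.427 = 32.227
spread = NO-GO - GO = 32.227 - 31.778 = 0.4490

0.4490


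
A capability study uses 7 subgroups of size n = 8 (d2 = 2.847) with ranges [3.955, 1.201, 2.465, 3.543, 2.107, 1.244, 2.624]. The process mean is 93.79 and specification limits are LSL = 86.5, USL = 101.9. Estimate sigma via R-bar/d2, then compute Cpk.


R_bar = (3.955 + 1.201 + 2.465 + 3.543 + 2.107 + 1.244 + 2.624) / 7 = 2.4484286
sigma = R_bar / d2 = 2.4484286 / 2.847 = 0.86000302
Cp = (USL - LSL)/(6*sigma) = (101.9 - 86.5)/(6*0.86000302) = 2.9845
Cpu = (101.9 - 93.79)/(3*0.86000302) = 3.1434
Cpl = (93.79 - 86.5)/(3*0.86000302) = 2.8256
Cpk = min(Cpu, Cpl) = 2.8256

2.8256


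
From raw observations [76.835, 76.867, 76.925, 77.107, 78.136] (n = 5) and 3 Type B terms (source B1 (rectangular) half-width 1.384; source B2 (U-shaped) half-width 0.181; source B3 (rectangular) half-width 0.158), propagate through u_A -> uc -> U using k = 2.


mean = (76.835 + 76.867 + 76.925 + 77.107 + 78.136) / 5 = 77.174
s = sqrt(sum((x - mean)^2)/(n-1)) = 0.54797445
u_A = s / sqrt(n) = 0.54797445 / sqrt(5) = 0.24506162
u_B1 = 1.384 / sqrt(3) = 0.79905277
u_B2 = 0.181 / sqrt(2) = 0.12798633
u_B3 = 0.158 / sqrt(3) = 0.091221343
uc = sqrt(0.24506162^2 + 0.79905277^2 + 0.12798633^2 + 0.091221343^2) = 0.85043657
U = k * uc = 2 * 0.85043657
U = 1.7009

1.7009


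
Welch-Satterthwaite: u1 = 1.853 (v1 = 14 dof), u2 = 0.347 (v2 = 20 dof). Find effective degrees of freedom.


uc = sqrt(u1^2 + u2^2) = sqrt(1.853^2 + 0.347^2) = 1.8852103
v_eff = uc^4 / (u1^4/v1 + u2^4/v2)
= 1.8852103^4 / (1.853^4/14 + 0.347^4/20)
= 12.631043 / 0.84284426
v_eff = 14.9862

14.9862


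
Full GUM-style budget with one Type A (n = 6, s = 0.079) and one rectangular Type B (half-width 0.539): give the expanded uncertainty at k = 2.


u_A = s / sqrt(n) = 0.079 / sqrt(6) = 0.032251615
u_B = half_width / sqrt(3) = 0.539 / sqrt(3) = 0.3111918
uc = sqrt(u_A^2 + u_B^2) = sqrt(0.032251615^2 + 0.3111918^2) = 0.3128586
U = k * uc = 2 * 0.3128586
U = 0.6257

0.6257


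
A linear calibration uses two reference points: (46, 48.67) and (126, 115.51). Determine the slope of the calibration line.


slope = (y2 - y1) / (x2 - x1)
= (115.51 - 48.67) / (126 - 46)
= 66.8400 / 80
= 0.8355

0.8355


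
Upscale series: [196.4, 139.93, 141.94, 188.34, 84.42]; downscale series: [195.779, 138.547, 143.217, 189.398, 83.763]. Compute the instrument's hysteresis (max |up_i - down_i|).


|196.4 - 195.779| = 0.6210
|139.93 - 138.547| = 1.3830
|141.94 - 143.217| = 1.2770
|188.34 - 189.398| = 1.0580
|84.42 - 83.763| = 0.6570
hysteresis = max(diffs) = 1.3830

1.3830


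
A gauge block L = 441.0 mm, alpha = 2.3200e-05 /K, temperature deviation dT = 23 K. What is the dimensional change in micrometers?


dL = L * alpha * dT
= 441.0 * 2.3200e-05 * 23
= 0.2353176 mm
dL_um = 0.2353176 * 1000 = 235.3176 um

235.3176


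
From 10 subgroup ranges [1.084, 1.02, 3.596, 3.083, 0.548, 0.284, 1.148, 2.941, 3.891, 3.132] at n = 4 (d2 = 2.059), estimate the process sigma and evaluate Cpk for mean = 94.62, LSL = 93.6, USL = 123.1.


R_bar = (1.084 + 1.02 + 3.596 + 3.083 + 0.548 + 0.284 + 1.148 + 2.941 + 3.891 + 3.132) / 10 = 2.0727
sigma = R_bar / d2 = 2.0727 / 2.059 = 1.0066537
Cp = (USL - LSL)/(6*sigma) = (123.1 - 93.6)/(6*1.0066537) = 4.8842
Cpu = (123.1 - 94.62)/(3*1.0066537) = 9.4306
Cpl = (94.62 - 93.6)/(3*1.0066537) = 0.3378
Cpk = min(Cpu, Cpl) = 0.3378

0.3378


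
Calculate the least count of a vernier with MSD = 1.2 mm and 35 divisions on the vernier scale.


LC = MSD / n_div
= 1.2 / 35
= 0.0343

0.0343


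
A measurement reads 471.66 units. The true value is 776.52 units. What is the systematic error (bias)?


Systematic error = measured - true
= 471.66 - 776.52
= -304.8600

-304.8600


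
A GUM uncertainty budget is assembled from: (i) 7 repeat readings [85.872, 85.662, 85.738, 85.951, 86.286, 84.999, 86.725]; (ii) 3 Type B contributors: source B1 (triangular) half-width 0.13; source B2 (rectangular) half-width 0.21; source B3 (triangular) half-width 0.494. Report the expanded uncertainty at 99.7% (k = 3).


mean = (85.872 + 85.662 + 85.738 + 85.951 + 86.286 + 84.999 + 86.725) / 7 = 85.89042857
s = sqrt(sum((x - mean)^2)/(n-1)) = 0.53650935
u_A = s / sqrt(n) = 0.53650935 / sqrt(7) = 0.20278147
u_B1 = 0.13 / sqrt(6) = 0.053072278
u_B2 = 0.21 / sqrt(3) = 0.12124356
u_B3 = 0.494 / sqrt(6) = 0.20167466
uc = sqrt(0.20278147^2 + 0.053072278^2 + 0.12124356^2 + 0.20167466^2) = 0.31513435
U = k * uc = 3 * 0.31513435
U = 0.9454

0.9454


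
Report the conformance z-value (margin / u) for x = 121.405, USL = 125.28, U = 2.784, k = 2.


u = U / k = 2.784 / 2 = 1.392
margin = |USL - x| = |125.28 - 121.405| = 3.875
z = margin / u = 3.875 / 1.392
z = 2.7838

2.7838


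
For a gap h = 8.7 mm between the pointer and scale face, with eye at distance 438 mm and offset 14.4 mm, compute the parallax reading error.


error = h * offset / d
= 8.7 * 14.4 / 438
= 0.2860

0.2860


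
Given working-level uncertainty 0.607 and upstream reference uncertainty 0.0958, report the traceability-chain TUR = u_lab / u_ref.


TUR = u_lab / u_ref
= 0.607 / 0.0958
= 6.3361

6.3361


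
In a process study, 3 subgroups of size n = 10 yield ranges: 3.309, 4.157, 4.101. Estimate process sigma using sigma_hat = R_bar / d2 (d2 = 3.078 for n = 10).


R_bar = (3.309 + 4.157 + 4.101) / 3
R_bar = 11.567 / 3 = 3.8556667
sigma_hat = R_bar / d2 = 3.8556667 / 3.078 = 1.2527

1.2527


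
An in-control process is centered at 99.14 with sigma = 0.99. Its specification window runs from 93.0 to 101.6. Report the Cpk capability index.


Cpu = (USL - mean) / (3*sigma) = (101.6 - 99.14) / (3*0.99) = 0.8283
Cpl = (mean - LSL) / (3*sigma) = (99.14 - 93.0) / (3*0.99) = 2.0673
Cpk = min(Cpu, Cpl) = 0.8283

0.8283


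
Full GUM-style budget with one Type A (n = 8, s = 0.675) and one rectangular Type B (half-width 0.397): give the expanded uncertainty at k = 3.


u_A = s / sqrt(n) = 0.675 / sqrt(8) = 0.23864854
u_B = half_width / sqrt(3) = 0.397 / sqrt(3) = 0.22920806
uc = sqrt(u_A^2 + u_B^2) = sqrt(0.23864854^2 + 0.22920806^2) = 0.33089192
U = k * uc = 3 * 0.33089192
U = 0.9927

0.9927


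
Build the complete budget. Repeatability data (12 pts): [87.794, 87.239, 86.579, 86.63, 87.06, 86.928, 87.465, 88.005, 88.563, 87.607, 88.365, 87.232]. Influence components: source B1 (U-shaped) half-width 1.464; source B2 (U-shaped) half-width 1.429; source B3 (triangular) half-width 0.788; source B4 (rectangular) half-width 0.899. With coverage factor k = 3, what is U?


mean = (87.794 + 87.239 + 86.579 + 86.63 + 87.06 + 86.928 + 87.465 + 88.005 + 88.563 + 87.607 + 88.365 + 87.232) / 12 = 87.45558333
s = sqrt(sum((x - mean)^2)/(n-1)) = 0.63778914
u_A = s / sqrt(n) = 0.63778914 / sqrt(12) = 0.18411387
u_B1 = 1.464 / sqrt(2) = 1.0352043
u_B2 = 1.429 / sqrt(2) = 1.0104556
u_B3 = 0.788 / sqrt(6) = 0.32169965
u_B4 = 0.899 / sqrt(3) = 0.51903789
uc = sqrt(0.18411387^2 + 1.0352043^2 + 1.0104556^2 + 0.32169965^2 + 0.51903789^2) = 1.5809672
U = k * uc = 3 * 1.5809672
U = 4.7429

4.7429


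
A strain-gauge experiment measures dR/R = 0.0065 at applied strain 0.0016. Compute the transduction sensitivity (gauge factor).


GF = (dR/R) / epsilon
= 0.0065 / 0.0016
= 4.0625

4.0625


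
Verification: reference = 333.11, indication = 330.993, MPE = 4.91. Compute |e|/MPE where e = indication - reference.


e = indication - reference = 330.993 - 333.11 = -2.1170
|e| = 2.1170
ratio = |e| / MPE = 2.1170 / 4.91
ratio = 0.4312

0.4312


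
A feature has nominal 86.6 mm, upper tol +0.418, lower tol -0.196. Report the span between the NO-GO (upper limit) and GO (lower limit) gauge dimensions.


GO = nominal - lower_tol (smallest hole = maximum material condition)
GO = 86.6 - 0.196 = 86.404
NO-GO = nominal + upper_tol (largest hole = least material condition)
NO-GO = 86.6 + 0.418 = 87.018
spread = NO-GO - GO = 87.018 - 86.404 = 0.6140

0.6140


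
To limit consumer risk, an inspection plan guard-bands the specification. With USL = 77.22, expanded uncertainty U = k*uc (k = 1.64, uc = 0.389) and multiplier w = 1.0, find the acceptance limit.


U = k * uc = 1.64 * 0.389 = 0.63796
guard band g = w * U = 1.0 * 0.63796 = 0.63796
AL = USL - g = 77.22 - 0.63796
AL = 76.5820

76.5820


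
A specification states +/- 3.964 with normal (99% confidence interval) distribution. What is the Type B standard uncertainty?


u_B = half_width / 2.576
u_B = 3.964 / 2.576
u_B = 1.5388

1.5388


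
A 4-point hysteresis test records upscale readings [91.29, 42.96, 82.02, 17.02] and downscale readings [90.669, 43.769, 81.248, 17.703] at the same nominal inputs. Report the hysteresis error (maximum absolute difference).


|91.29 - 90.669| = 0.6210
|42.96 - 43.769| = 0.8090
|82.02 - 81.248| = 0.7720
|17.02 - 17.703| = 0.6830
hysteresis = max(diffs) = 0.8090

0.8090


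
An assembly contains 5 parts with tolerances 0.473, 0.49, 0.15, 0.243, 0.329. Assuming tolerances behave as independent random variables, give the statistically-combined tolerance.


RSS = sqrt(0.473^2 + 0.49^2 + 0.15^2 + 0.243^2 + 0.329^2)
= sqrt(0.653619)
= 0.8085

0.8085


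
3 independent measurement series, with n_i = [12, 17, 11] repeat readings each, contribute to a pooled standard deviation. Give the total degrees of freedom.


nu = sum_i (n_i - 1)
nu = ((12 - 1) + (17 - 1) + (11 - 1))
nu = 11 + 16 + 10
nu = 37

37


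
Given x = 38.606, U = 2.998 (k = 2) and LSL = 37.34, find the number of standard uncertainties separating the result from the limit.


u = U / k = 2.998 / 2 = 1.499
margin = |LSL - x| = |37.34 - 38.606| = 1.266
z = margin / u = 1.266 / 1.499
z = 0.8446

0.8446


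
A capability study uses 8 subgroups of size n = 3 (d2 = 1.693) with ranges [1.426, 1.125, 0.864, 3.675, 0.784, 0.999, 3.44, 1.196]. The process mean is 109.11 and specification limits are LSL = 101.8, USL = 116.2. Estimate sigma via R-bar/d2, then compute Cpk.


R_bar = (1.426 + 1.125 + 0.864 + 3.675 + 0.784 + 0.999 + 3.44 + 1.196) / 8 = 1.688625
sigma = R_bar / d2 = 1.688625 / 1.693 = 0.99741583
Cp = (USL - LSL)/(6*sigma) = (116.2 - 101.8)/(6*0.99741583) = 2.4062
Cpu = (116.2 - 109.11)/(3*0.99741583) = 2.3695
Cpl = (109.11 - 101.8)/(3*0.99741583) = 2.4430
Cpk = min(Cpu, Cpl) = 2.3695

2.3695


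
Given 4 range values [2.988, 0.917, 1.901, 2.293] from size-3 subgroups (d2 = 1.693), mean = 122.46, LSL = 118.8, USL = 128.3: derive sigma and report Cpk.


R_bar = (2.988 + 0.917 + 1.901 + 2.293) / 4 = 2.02475
sigma = R_bar / d2 = 2.02475 / 1.693 = 1.1959539
Cp = (USL - LSL)/(6*sigma) = (128.3 - 118.8)/(6*1.1959539) = 1.3239
Cpu = (128.3 - 122.46)/(3*1.1959539) = 1.6277
Cpl = (122.46 - 118.8)/(3*1.1959539) = 1.0201
Cpk = min(Cpu, Cpl) = 1.0201

1.0201


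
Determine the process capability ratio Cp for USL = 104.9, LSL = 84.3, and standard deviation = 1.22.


Cp = (USL - LSL) / (6 * sigma)
= (104.9 - 84.3) / (6 * 1.22)
= 20.6000 / 7.3200
= 2.8142

2.8142


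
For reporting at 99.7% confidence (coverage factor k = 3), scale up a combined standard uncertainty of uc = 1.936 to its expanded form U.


U = k * uc
U = 3 * 1.936
U = 5.8080

5.8080


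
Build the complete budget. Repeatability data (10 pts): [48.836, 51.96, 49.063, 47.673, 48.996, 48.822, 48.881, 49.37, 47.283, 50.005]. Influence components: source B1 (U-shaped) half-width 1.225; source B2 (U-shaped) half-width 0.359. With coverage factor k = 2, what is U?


mean = (48.836 + 51.96 + 49.063 + 47.673 + 48.996 + 48.822 + 48.881 + 49.37 + 47.283 + 50.005) / 10 = 49.0889
s = sqrt(sum((x - mean)^2)/(n-1)) = 1.2743293
u_A = s / sqrt(n) = 1.2743293 / sqrt(10) = 0.40297831
u_B1 = 1.225 / sqrt(2) = 0.86620581
u_B2 = 0.359 / sqrt(2) = 0.25385133
uc = sqrt(0.40297831^2 + 0.86620581^2 + 0.25385133^2) = 0.98850621
U = k * uc = 2 * 0.98850621
U = 1.9770

1.9770


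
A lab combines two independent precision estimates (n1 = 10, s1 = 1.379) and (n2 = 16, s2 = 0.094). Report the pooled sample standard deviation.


s_p = sqrt(((n1-1)*s1^2 + (n2-1)*s2^2) / (n1+n2-2))
numerator = (10-1)*1.379^2 + (16-1)*0.094^2 = 17.114769 + 0.13254 = 17.247309
denominator = 10 + 16 - 2 = 24
s_p^2 = 17.247309 / 24 = 0.71863788
s_p = sqrt(0.71863788) = 0.8477

0.8477


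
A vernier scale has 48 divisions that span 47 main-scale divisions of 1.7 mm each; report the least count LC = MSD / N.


LC = MSD / n_div
= 1.7 / 48
= 0.0354

0.0354


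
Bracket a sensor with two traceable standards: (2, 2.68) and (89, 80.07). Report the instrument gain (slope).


slope = (y2 - y1) / (x2 - x1)
= (80.07 - 2.68) / (89 - 2)
= 77.3900 / 87
= 0.8895

0.8895


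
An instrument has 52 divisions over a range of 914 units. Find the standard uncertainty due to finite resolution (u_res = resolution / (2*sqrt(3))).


resolution = range / divisions
resolution = 914 / 52 = 17.576923
u_res = resolution / (2*sqrt(3))
u_res = 17.576923 / 3.4641016
u_res = 5.0740

5.0740


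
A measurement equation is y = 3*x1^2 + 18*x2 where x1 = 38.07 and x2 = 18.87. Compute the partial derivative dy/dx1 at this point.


y = 3*x1^2 + 18*x2
dy/dx1 = 2*3*x1
Evaluate at x1 = 38.07: c1 = 6 * 38.07
c1 = 228.4200

228.4200


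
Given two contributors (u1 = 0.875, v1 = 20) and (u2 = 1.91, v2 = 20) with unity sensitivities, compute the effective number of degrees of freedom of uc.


uc = sqrt(u1^2 + u2^2) = sqrt(0.875^2 + 1.91^2) = 2.1008867
v_eff = uc^4 / (u1^4/v1 + u2^4/v2)
= 2.1008867^4 / (0.875^4/20 + 1.91^4/20)
= 19.480968 / 0.69474076
v_eff = 28.0406

28.0406


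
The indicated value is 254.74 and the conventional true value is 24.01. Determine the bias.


Systematic error = measured - true
= 254.74 - 24.01
= 230.7300

230.7300


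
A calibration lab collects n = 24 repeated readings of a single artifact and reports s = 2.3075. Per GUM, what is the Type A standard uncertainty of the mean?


u_A = s / sqrt(n)
u_A = 2.3075 / sqrt(24)
u_A = 2.3075 / 4.8989795
u_A = 0.4710

0.4710


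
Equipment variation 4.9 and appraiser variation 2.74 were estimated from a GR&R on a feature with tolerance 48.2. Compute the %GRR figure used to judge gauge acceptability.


GRR = sqrt(EV^2 + AV^2) = sqrt(4.9^2 + 2.74^2) = 5.6140538
%GRR = GRR / tol * 100 = 5.6140538 / 48.2 * 100
%GRR = 11.6474

11.6474


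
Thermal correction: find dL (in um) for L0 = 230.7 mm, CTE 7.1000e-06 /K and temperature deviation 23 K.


dL = L * alpha * dT
= 230.7 * 7.1000e-06 * 23
= 0.0376733 mm
dL_um = 0.0376733 * 1000 = 37.6733 um

37.6733


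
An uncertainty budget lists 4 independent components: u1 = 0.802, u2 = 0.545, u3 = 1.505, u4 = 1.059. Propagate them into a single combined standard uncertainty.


uc = sqrt(0.802^2 + 0.545^2 + 1.505^2 + 1.059^2)
uc = sqrt(4.326735)
uc = 2.0801

2.0801


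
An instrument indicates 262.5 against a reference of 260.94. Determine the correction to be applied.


Correction = standard - reading
= 260.94 - 262.5
= -1.5600

-1.5600


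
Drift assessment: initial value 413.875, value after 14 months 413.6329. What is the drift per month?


rate = (v2 - v1) / months
= (413.6329 - 413.875) / 14
= -0.2421 / 14
= -0.0173

-0.0173


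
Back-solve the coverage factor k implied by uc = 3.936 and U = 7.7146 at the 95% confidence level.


k = U / uc
k = 7.7146 / 3.936
k = 1.96

1.96


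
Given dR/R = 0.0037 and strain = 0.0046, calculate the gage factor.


GF = (dR/R) / epsilon
= 0.0037 / 0.0046
= 0.8043

0.8043


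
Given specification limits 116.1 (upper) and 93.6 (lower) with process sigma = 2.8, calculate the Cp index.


Cp = (USL - LSL) / (6 * sigma)
= (116.1 - 93.6) / (6 * 2.8)
= 22.5000 / 16.8000
= 1.3393

1.3393


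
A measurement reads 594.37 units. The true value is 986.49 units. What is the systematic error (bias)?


Systematic error = measured - true
= 594.37 - 986.49
= -392.1200

-392.1200


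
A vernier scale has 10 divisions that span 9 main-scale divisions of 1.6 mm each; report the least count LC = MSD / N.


LC = MSD / n_div
= 1.6 / 10
= 0.1600

0.1600


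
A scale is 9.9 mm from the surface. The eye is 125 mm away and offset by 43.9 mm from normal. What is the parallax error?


error = h * offset / d
= 9.9 * 43.9 / 125
= 3.4769

3.4769


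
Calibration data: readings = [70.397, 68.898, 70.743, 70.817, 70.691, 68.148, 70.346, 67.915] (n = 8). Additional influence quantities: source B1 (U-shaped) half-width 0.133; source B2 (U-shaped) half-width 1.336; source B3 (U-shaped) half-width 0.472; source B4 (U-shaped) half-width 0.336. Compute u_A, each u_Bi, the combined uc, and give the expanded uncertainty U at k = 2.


mean = (70.397 + 68.898 + 70.743 + 70.817 + 70.691 + 68.148 + 70.346 + 67.915) / 8 = 69.744375
s = sqrt(sum((x - mean)^2)/(n-1)) = 1.2214233
u_A = s / sqrt(n) = 1.2214233 / sqrt(8) = 0.43183835
u_B1 = 0.133 / sqrt(2) = 0.094045202
u_B2 = 1.336 / sqrt(2) = 0.94469466
u_B3 = 0.472 / sqrt(2) = 0.3337544
u_B4 = 0.336 / sqrt(2) = 0.23758788
uc = sqrt(0.43183835^2 + 0.094045202^2 + 0.94469466^2 + 0.3337544^2 + 0.23758788^2) = 1.1205431
U = k * uc = 2 * 1.1205431
U = 2.2411

2.2411


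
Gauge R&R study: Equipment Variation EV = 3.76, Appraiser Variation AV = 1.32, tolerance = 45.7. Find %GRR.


GRR = sqrt(EV^2 + AV^2) = sqrt(3.76^2 + 1.32^2) = 3.9849718
%GRR = GRR / tol * 100 = 3.9849718 / 45.7 * 100
%GRR = 8.7199

8.7199


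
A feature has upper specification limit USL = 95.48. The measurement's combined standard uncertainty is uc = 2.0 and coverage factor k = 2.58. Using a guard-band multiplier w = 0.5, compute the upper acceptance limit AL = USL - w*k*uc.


U = k * uc = 2.58 * 2.0 = 5.16
guard band g = w * U = 0.5 * 5.16 = 2.58
AL = USL - g = 95.48 - 2.58
AL = 92.9000

92.9000


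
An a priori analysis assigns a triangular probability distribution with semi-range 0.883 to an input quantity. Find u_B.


u_B = half_width / sqrt(6)
u_B = 0.883 / 2.4494897
u_B = 0.3605

0.3605


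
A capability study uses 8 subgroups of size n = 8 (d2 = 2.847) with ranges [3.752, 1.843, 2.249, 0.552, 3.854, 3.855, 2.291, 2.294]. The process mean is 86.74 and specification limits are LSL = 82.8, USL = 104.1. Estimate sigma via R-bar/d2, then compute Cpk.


R_bar = (3.752 + 1.843 + 2.249 + 0.552 + 3.854 + 3.855 + 2.291 + 2.294) / 8 = 2.58625
sigma = R_bar / d2 = 2.58625 / 2.847 = 0.90841236
Cp = (USL - LSL)/(6*sigma) = (104.1 - 82.8)/(6*0.90841236) = 3.9079
Cpu = (104.1 - 86.74)/(3*0.90841236) = 6.3701
Cpl = (86.74 - 82.8)/(3*0.90841236) = 1.4457
Cpk = min(Cpu, Cpl) = 1.4457

1.4457


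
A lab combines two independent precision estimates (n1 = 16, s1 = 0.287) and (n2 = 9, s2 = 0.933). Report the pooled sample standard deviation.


s_p = sqrt(((n1-1)*s1^2 + (n2-1)*s2^2) / (n1+n2-2))
numerator = (16-1)*0.287^2 + (9-1)*0.933^2 = 1.235535 + 6.963912 = 8.199447
denominator = 16 + 9 - 2 = 23
s_p^2 = 8.199447 / 23 = 0.3564977
s_p = sqrt(0.3564977) = 0.5971

0.5971


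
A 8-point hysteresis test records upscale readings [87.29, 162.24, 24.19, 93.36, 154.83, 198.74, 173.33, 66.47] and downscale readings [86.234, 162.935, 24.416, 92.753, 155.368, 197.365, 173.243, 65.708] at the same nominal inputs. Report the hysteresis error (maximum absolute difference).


|87.29 - 86.234| = 1.0560
|162.24 - 162.935| = 0.6950
|24.19 - 24.416| = 0.2260
|93.36 - 92.753| = 0.6070
|154.83 - 155.368| = 0.5380
|198.74 - 197.365| = 1.3750
|173.33 - 173.243| = 0.0870
|66.47 - 65.708| = 0.7620
hysteresis = max(diffs) = 1.3750

1.3750


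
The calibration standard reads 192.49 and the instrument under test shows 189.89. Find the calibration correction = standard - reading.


Correction = standard - reading
= 192.49 - 189.89
= 2.6000

2.6000


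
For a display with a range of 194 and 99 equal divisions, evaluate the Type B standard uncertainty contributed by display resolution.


resolution = range / divisions
resolution = 194 / 99 = 1.959596
u_res = resolution / (2*sqrt(3))
u_res = 1.959596 / 3.4641016
u_res = 0.5657

0.5657


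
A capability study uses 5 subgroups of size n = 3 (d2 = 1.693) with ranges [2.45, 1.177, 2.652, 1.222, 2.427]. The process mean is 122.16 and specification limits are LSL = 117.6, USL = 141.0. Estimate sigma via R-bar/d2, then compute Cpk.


R_bar = (2.45 + 1.177 + 2.652 + 1.222 + 2.427) / 5 = 1.9856
sigma = R_bar / d2 = 1.9856 / 1.693 = 1.1728293
Cp = (USL - LSL)/(6*sigma) = (141.0 - 117.6)/(6*1.1728293) = 3.3253
Cpu = (141.0 - 122.16)/(3*1.1728293) = 5.3546
Cpl = (122.16 - 117.6)/(3*1.1728293) = 1.2960
Cpk = min(Cpu, Cpl) = 1.2960

1.2960


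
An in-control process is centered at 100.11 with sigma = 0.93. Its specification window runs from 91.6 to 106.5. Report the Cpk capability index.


Cpu = (USL - mean) / (3*sigma) = (106.5 - 100.11) / (3*0.93) = 2.2903
Cpl = (mean - LSL) / (3*sigma) = (100.11 - 91.6) / (3*0.93) = 3.0502
Cpk = min(Cpu, Cpl) = 2.2903

2.2903


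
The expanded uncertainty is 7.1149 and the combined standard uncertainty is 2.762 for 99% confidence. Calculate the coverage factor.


k = U / uc
k = 7.1149 / 2.762
k = 2.576

2.576


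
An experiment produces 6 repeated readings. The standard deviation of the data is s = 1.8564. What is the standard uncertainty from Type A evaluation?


u_A = s / sqrt(n)
u_A = 1.8564 / sqrt(6)
u_A = 1.8564 / 2.4494897
u_A = 0.7579

0.7579


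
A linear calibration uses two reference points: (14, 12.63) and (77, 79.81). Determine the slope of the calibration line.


slope = (y2 - y1) / (x2 - x1)
= (79.81 - 12.63) / (77 - 14)
= 67.1800 / 63
= 1.0663

1.0663


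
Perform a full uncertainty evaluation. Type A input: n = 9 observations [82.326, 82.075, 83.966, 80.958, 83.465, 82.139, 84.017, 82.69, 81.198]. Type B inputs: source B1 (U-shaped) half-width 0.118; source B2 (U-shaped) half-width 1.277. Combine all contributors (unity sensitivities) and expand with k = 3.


mean = (82.326 + 82.075 + 83.966 + 80.958 + 83.465 + 82.139 + 84.017 + 82.69 + 81.198) / 9 = 82.53711111
s = sqrt(sum((x - mean)^2)/(n-1)) = 1.1079014
u_A = s / sqrt(n) = 1.1079014 / sqrt(9) = 0.36930047
u_B1 = 0.118 / sqrt(2) = 0.0834386
u_B2 = 1.277 / sqrt(2) = 0.90297536
uc = sqrt(0.36930047^2 + 0.0834386^2 + 0.90297536^2) = 0.97913704
U = k * uc = 3 * 0.97913704
U = 2.9374

2.9374


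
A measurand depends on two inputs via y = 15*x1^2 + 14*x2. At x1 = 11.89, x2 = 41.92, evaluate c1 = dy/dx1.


y = 15*x1^2 + 14*x2
dy/dx1 = 2*15*x1
Evaluate at x1 = 11.89: c1 = 30 * 11.89
c1 = 356.7000

356.7000


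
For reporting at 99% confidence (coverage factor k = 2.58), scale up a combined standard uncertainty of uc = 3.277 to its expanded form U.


U = k * uc
U = 2.58 * 3.277
U = 8.4547

8.4547


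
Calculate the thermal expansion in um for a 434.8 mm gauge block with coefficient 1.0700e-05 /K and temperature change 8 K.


dL = L * alpha * dT
= 434.8 * 1.0700e-05 * 8
= 0.0372189 mm
dL_um = 0.0372189 * 1000 = 37.2189 um

37.2189


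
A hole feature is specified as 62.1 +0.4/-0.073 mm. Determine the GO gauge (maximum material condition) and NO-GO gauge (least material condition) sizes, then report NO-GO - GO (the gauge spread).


GO = nominal - lower_tol (smallest hole = maximum material condition)
GO = 62.1 - 0.073 = 62.027
NO-GO = nominal + upper_tol (largest hole = least material condition)
NO-GO = 62.1 + 0.4 = 62.5
spread = NO-GO - GO = 62.5 - 62.027 = 0.4730

0.4730


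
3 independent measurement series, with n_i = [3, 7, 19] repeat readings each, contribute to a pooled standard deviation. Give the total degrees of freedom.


nu = sum_i (n_i - 1)
nu = ((3 - 1) + (7 - 1) + (19 - 1))
nu = 2 + 6 + 18
nu = 26

26
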